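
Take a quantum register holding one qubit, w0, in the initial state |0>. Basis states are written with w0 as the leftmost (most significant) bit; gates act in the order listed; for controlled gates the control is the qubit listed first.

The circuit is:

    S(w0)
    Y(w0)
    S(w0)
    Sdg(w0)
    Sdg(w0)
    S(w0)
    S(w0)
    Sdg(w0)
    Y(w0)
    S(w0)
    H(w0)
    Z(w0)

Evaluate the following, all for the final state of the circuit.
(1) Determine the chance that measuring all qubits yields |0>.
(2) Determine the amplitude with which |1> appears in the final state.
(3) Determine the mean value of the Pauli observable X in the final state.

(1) Outcome |0> occurs with probability 1/2. Key observation: gates 2-9 undo each other exactly, leaving only the rest of the circuit to track.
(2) The final state's coefficient on |1> equals -sqrt(2)/2.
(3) The expectation value of X is -1.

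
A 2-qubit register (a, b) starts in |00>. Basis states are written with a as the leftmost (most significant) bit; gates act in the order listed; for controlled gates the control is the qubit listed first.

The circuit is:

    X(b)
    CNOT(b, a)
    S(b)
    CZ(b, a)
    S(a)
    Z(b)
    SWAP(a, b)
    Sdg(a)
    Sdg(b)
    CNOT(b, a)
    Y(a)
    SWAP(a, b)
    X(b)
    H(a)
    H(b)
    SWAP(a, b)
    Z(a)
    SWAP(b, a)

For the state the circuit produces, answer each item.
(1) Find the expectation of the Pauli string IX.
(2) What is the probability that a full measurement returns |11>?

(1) The observable IX averages to -1.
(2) A full measurement returns |11> with probability 1/4.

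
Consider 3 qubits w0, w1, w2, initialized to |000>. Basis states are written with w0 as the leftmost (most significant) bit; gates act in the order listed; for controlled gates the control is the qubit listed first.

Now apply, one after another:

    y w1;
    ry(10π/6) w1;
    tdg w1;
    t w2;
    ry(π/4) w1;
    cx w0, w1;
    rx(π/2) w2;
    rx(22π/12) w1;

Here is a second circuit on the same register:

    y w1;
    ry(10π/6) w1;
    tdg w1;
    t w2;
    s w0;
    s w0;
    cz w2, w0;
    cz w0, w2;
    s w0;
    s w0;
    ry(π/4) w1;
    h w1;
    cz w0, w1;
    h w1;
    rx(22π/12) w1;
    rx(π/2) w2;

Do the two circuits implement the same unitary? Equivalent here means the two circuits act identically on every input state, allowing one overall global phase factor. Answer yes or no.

Yes: on every input state the two circuits agree up to one overall phase factor.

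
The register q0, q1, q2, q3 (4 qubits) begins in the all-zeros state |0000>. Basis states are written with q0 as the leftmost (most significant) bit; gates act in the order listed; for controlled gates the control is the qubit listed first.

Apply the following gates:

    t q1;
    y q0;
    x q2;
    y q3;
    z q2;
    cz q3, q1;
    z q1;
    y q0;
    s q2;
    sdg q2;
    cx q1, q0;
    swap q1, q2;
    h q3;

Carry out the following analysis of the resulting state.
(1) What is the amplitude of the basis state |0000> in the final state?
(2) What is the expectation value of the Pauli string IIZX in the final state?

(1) The final state's coefficient on |0000> equals 0. Key observation: gates 9-10 undo each other exactly, leaving only the rest of the circuit to track.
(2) The expectation value of IIZX is -1.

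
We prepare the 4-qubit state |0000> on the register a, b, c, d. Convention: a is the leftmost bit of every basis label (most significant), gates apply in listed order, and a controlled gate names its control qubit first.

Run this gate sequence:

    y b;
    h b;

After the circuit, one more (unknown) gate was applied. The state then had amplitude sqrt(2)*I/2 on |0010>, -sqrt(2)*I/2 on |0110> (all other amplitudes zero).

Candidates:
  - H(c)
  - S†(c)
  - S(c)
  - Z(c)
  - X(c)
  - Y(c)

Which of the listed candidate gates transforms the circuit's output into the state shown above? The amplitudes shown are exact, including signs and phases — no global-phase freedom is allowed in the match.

The applied gate was X(c).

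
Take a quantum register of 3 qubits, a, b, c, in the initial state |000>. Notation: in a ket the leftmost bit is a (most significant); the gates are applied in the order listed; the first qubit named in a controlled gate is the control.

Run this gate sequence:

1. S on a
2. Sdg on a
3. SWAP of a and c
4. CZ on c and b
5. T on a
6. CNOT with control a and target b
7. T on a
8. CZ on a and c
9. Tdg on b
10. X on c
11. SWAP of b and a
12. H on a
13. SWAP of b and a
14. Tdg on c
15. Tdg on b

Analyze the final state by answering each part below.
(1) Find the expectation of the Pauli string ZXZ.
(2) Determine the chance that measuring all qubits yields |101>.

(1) The observable ZXZ averages to -sqrt(2)/2. Key observation: the block from step 1 through step 2 cancels to the identity and can be dropped.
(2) A full measurement returns |101> with probability 0.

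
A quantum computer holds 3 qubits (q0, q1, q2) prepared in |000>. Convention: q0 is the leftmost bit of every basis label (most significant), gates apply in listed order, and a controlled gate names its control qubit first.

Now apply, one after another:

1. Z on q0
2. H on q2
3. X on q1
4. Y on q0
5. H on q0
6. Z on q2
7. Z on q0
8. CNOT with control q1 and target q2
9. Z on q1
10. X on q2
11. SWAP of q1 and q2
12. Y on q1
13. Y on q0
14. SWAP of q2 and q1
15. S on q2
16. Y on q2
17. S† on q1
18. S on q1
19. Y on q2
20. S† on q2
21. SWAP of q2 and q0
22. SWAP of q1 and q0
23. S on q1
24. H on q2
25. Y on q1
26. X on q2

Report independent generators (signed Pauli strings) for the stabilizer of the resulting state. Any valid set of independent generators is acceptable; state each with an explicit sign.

The stabilizer group can be generated by +IYI, -ZII, +IIZ, among other valid generating sets. Key observation: gates 15-20 undo each other exactly, leaving only the rest of the circuit to track.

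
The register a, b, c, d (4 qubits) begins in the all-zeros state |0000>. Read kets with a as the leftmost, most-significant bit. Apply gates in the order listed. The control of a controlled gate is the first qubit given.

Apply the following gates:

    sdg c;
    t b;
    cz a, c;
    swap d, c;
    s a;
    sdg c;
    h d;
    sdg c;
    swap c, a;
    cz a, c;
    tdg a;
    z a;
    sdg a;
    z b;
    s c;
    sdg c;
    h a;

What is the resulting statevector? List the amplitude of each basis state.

After the circuit, the state carries amplitude 1/2 on |0000>, 1/2 on |0001>, 1/2 on |1000>, 1/2 on |1001>, and 0 on every other basis state.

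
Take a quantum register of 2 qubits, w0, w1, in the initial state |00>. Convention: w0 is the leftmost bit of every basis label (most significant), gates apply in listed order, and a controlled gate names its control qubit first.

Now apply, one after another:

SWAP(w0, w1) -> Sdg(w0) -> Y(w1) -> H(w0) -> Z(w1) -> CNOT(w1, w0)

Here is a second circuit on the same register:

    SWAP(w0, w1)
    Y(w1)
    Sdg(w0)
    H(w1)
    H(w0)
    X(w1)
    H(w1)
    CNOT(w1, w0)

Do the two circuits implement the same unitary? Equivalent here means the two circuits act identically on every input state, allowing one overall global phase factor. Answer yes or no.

Yes: on every input state the two circuits agree up to one overall phase factor.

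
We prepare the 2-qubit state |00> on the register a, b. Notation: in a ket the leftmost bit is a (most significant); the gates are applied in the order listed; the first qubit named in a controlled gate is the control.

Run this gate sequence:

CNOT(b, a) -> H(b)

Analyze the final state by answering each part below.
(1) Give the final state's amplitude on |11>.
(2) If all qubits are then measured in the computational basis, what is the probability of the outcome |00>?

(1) |11> carries amplitude 0 in the final state.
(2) The probability of measuring |00> is 1/2.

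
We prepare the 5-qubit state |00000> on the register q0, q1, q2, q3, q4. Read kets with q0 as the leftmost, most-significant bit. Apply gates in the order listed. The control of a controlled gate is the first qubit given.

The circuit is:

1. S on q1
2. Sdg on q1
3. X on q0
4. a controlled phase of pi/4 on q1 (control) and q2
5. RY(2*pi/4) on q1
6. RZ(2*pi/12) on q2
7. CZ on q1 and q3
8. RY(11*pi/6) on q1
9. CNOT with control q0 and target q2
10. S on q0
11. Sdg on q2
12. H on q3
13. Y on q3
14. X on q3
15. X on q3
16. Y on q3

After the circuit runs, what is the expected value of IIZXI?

The observable IIZXI averages to -1. Key observation: steps 13-16 multiply out to the identity, so the circuit reduces to the remaining gates.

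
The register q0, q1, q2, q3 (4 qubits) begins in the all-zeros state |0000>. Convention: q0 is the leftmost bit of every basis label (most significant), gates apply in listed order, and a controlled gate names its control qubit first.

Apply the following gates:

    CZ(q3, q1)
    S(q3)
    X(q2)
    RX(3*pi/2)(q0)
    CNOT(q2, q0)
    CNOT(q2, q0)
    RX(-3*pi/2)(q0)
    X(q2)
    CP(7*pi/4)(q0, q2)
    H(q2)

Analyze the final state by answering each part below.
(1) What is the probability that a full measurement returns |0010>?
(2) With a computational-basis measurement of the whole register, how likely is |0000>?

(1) A full measurement returns |0010> with probability 1/2.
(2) The probability of measuring |0000> is 1/2.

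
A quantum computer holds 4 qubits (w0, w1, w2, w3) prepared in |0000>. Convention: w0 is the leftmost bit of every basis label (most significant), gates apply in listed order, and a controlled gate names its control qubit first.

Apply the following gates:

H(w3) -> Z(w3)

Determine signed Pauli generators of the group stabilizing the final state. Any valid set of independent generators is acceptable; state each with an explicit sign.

One valid set of independent stabilizer generators is -IIIX, +ZIII, +IZII, +IIZI (any independent generating set of the same group is equally correct).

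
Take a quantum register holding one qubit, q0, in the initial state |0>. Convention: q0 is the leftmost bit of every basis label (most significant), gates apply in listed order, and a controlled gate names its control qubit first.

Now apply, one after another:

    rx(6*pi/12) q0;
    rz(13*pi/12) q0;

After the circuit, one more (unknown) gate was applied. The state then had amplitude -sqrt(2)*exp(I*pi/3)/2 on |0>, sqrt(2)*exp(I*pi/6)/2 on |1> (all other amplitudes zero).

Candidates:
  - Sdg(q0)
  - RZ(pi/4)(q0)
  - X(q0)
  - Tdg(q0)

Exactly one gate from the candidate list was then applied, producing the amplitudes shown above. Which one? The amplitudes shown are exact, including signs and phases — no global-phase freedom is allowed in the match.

The applied gate was RZ(pi/4)(q0).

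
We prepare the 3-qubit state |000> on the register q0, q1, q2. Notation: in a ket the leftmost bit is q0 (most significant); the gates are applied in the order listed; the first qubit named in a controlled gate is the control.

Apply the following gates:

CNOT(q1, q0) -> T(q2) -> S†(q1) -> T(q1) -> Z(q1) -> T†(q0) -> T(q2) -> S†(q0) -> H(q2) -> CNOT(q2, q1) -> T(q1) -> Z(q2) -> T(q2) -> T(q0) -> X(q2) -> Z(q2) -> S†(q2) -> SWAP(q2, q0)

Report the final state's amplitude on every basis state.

After the circuit, the state carries amplitude -sqrt(2)*I/2 on |010>, sqrt(2)*I/2 on |100>, and 0 on every other basis state.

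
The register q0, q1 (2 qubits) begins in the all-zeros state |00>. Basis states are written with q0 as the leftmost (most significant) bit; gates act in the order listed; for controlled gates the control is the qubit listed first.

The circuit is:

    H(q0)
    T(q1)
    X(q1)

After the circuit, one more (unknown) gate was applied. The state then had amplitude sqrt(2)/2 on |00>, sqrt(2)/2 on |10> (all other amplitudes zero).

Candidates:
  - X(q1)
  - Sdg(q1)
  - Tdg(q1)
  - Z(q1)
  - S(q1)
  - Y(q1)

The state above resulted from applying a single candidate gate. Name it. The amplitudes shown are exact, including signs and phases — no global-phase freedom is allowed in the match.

The applied gate was X(q1).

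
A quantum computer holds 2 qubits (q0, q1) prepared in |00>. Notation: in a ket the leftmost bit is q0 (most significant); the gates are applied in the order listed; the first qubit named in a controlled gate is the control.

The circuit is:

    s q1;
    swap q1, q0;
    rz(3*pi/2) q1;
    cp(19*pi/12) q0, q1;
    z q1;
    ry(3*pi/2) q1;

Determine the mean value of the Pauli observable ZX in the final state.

The expectation value of ZX is -1.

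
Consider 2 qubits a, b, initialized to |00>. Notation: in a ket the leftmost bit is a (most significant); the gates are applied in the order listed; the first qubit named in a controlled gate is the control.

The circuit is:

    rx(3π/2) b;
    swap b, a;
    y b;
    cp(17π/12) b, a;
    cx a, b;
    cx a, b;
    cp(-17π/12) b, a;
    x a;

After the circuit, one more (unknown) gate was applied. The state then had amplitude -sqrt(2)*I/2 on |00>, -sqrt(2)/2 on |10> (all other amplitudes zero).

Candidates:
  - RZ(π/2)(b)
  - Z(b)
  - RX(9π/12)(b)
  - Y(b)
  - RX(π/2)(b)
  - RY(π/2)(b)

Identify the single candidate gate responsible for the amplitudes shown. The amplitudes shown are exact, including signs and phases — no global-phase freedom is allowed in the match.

The applied gate was Y(b). Key observation: gates 4-7 undo each other exactly, leaving only the rest of the circuit to track.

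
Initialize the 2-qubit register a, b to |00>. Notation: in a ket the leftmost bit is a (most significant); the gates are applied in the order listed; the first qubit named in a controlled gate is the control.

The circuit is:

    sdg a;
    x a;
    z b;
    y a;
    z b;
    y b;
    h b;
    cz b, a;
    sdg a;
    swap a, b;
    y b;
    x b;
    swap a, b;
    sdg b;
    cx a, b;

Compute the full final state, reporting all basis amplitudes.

The final amplitudes are sqrt(2)*I/2 on |00>, -sqrt(2)/2 on |01>, 0 on |10>, 0 on |11>.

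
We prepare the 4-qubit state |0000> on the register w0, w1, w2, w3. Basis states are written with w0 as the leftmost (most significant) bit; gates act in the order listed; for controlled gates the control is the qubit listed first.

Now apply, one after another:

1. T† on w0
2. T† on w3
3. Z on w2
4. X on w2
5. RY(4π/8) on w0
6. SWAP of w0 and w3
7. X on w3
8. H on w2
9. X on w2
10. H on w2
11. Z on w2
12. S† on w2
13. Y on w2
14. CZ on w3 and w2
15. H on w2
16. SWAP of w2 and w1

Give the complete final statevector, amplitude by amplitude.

After the circuit, the state carries amplitude -1/2 on |0000>, -1/2 on |0001>, -1/2 on |0100>, -1/2 on |0101>, and 0 on every other basis state. Key observation: steps 8-11 multiply out to the identity, so the circuit reduces to the remaining gates.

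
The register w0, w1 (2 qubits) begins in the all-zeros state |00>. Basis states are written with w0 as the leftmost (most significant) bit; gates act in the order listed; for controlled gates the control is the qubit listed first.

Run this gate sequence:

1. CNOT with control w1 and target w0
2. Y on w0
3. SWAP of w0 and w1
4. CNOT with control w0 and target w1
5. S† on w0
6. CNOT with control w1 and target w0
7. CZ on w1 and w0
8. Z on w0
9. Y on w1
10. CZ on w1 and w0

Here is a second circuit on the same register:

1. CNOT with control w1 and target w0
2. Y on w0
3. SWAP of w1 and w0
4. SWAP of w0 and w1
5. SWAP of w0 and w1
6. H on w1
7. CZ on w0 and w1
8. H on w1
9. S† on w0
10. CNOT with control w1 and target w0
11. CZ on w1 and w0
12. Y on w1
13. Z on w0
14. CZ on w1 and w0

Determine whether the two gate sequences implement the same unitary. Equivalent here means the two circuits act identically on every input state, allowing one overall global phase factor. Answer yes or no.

Yes, they are equivalent — the unitaries differ by at most a global phase.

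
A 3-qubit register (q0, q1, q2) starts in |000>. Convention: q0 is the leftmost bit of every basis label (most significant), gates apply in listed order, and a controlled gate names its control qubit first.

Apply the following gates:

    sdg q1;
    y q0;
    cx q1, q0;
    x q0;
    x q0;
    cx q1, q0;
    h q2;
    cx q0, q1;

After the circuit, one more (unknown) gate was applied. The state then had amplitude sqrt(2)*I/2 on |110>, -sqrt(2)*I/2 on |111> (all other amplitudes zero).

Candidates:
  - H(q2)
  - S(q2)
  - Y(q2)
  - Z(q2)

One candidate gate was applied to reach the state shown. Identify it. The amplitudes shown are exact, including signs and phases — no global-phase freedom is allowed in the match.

The applied gate was Z(q2). Key observation: gates 3-6 undo each other exactly, leaving only the rest of the circuit to track.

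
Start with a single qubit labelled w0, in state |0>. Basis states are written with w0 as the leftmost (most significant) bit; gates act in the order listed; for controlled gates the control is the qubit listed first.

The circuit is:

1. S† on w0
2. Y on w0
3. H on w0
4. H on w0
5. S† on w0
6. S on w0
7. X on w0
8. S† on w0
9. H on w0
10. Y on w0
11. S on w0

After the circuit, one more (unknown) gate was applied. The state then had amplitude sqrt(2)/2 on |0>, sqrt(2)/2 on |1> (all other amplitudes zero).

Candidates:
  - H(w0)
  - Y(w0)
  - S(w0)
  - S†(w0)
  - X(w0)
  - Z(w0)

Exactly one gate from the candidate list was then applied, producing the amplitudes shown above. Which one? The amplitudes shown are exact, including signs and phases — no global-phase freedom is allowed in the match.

The applied gate was S(w0).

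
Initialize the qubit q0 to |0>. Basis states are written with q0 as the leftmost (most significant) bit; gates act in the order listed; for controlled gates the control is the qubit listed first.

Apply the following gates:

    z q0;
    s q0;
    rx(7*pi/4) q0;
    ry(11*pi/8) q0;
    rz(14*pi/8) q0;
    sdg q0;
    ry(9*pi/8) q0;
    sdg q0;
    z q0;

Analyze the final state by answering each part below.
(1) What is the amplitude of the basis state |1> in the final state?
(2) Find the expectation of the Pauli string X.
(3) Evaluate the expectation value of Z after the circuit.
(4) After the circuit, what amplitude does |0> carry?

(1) |1> carries amplitude I*sqrt(sqrt(2)/4 + 1/2)*exp(-7*I*pi/8)*sin(7*pi/16)*cos(5*pi/16) - I*sqrt(1/2 - sqrt(2)/4)*exp(7*I*pi/8)*cos(5*pi/16)*cos(7*pi/16) + sqrt(sqrt(2)/4 + 1/2)*exp(7*I*pi/8)*sin(5*pi/16)*cos(7*pi/16) - sqrt(1/2 - sqrt(2)/4)*exp(-7*I*pi/8)*sin(5*pi/16)*sin(7*pi/16) in the final state.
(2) The observable X averages to -sqrt(2)*exp(I*pi/4)*sin(5*pi/16)*sin(7*pi/16)**2*cos(5*pi/16)/2 - I*sqrt(1/2 - sqrt(2)/4)*sqrt(sqrt(2)/4 + 1/2)*exp(I*pi/4)*sin(5*pi/16)**2*sin(7*pi/16)**2 - I*sqrt(1/2 - sqrt(2)/4)*sqrt(sqrt(2)/4 + 1/2)*exp(I*pi/4)*sin(7*pi/16)**2*cos(5*pi/16)**2 - sqrt(2)*exp(I*pi/4)*sin(5*pi/16)*cos(5*pi/16)*cos(7*pi/16)**2/2 - I*sqrt(1/2 - sqrt(2)/4)*sqrt(sqrt(2)/4 + 1/2)*exp(I*pi/4)*sin(5*pi/16)**2*cos(7*pi/16)**2 - I*sqrt(1/2 - sqrt(2)/4)*sqrt(sqrt(2)/4 + 1/2)*exp(I*pi/4)*cos(5*pi/16)**2*cos(7*pi/16)**2 + I*sqrt(1/2 - sqrt(2)/4)*sqrt(sqrt(2)/4 + 1/2)*exp(-I*pi/4)*cos(5*pi/16)**2*cos(7*pi/16)**2 + I*sqrt(1/2 - sqrt(2)/4)*sqrt(sqrt(2)/4 + 1/2)*exp(-I*pi/4)*sin(5*pi/16)**2*cos(7*pi/16)**2 - sqrt(2)*exp(-I*pi/4)*sin(5*pi/16)*cos(5*pi/16)*cos(7*pi/16)**2/2 + I*sqrt(1/2 - sqrt(2)/4)*sqrt(sqrt(2)/4 + 1/2)*exp(-I*pi/4)*sin(7*pi/16)**2*cos(5*pi/16)**2 + I*sqrt(1/2 - sqrt(2)/4)*sqrt(sqrt(2)/4 + 1/2)*exp(-I*pi/4)*sin(5*pi/16)**2*sin(7*pi/16)**2 - sqrt(2)*exp(-I*pi/4)*sin(5*pi/16)*sin(7*pi/16)**2*cos(5*pi/16)/2.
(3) In the final state, Z has expectation -sqrt(2)*sin(7*pi/16)**2*cos(5*pi/16)**2/2 - sqrt(2)*sin(5*pi/16)**2*cos(7*pi/16)**2/2 + sqrt(2)*cos(5*pi/16)**2*cos(7*pi/16)**2/2 + sqrt(2)*sin(5*pi/16)**2*sin(7*pi/16)**2/2 - sqrt(2)*I*exp(I*pi/4)*sin(5*pi/16)*sin(7*pi/16)*cos(5*pi/16)*cos(7*pi/16) + 2*sqrt(1/2 - sqrt(2)/4)*sqrt(sqrt(2)/4 + 1/2)*exp(-I*pi/4)*sin(5*pi/16)**2*sin(7*pi/16)*cos(7*pi/16) + 2*sqrt(1/2 - sqrt(2)/4)*sqrt(sqrt(2)/4 + 1/2)*exp(-I*pi/4)*sin(7*pi/16)*cos(5*pi/16)**2*cos(7*pi/16) + 2*sqrt(1/2 - sqrt(2)/4)*sqrt(sqrt(2)/4 + 1/2)*exp(I*pi/4)*sin(7*pi/16)*cos(5*pi/16)**2*cos(7*pi/16) + 2*sqrt(1/2 - sqrt(2)/4)*sqrt(sqrt(2)/4 + 1/2)*exp(I*pi/4)*sin(5*pi/16)**2*sin(7*pi/16)*cos(7*pi/16) + sqrt(2)*I*exp(-I*pi/4)*sin(5*pi/16)*sin(7*pi/16)*cos(5*pi/16)*cos(7*pi/16).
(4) The amplitude on |0> is -sqrt(1/2 - sqrt(2)/4)*exp(7*I*pi/8)*sin(7*pi/16)*cos(5*pi/16) - sqrt(sqrt(2)/4 + 1/2)*exp(-7*I*pi/8)*cos(5*pi/16)*cos(7*pi/16) - I*sqrt(1/2 - sqrt(2)/4)*exp(-7*I*pi/8)*sin(5*pi/16)*cos(7*pi/16) - I*sqrt(sqrt(2)/4 + 1/2)*exp(7*I*pi/8)*sin(5*pi/16)*sin(7*pi/16).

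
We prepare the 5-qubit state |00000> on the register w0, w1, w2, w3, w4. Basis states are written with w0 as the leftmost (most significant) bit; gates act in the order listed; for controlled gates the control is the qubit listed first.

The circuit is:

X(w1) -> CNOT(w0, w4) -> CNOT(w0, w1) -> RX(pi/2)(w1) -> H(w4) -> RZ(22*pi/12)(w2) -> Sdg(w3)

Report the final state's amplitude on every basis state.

The resulting statevector has amplitude exp(7*I*pi/12)/2 on |00000>, exp(7*I*pi/12)/2 on |00001>, -exp(I*pi/12)/2 on |01000>, -exp(I*pi/12)/2 on |01001>, and 0 on every other basis state.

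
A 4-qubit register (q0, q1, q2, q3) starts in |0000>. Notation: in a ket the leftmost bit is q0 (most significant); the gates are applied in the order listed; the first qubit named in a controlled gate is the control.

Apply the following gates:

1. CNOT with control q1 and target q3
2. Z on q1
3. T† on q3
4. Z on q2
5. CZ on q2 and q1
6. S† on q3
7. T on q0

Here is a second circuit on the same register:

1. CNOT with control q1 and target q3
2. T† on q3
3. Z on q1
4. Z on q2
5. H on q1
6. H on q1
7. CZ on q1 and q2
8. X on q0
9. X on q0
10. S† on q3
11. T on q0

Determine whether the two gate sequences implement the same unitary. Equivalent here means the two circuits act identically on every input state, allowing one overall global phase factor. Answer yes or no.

Yes — the two circuits implement the same unitary up to a global phase.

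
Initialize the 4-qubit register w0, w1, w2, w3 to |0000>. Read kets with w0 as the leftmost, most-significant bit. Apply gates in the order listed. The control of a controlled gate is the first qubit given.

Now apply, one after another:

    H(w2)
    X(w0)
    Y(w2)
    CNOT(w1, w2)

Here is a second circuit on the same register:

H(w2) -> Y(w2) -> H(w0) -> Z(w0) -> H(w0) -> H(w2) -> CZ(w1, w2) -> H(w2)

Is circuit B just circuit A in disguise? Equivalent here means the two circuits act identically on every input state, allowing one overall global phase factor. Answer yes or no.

Yes — the two circuits implement the same unitary up to a global phase.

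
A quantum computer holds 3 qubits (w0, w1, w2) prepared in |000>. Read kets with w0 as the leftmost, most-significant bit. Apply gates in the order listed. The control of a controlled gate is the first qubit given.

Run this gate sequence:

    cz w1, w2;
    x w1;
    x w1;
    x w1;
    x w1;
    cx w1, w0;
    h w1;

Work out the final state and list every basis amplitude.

The final amplitudes are sqrt(2)/2 on |000>, sqrt(2)/2 on |010>, and 0 on every other basis state. Key observation: steps 3-4 multiply out to the identity, so the circuit reduces to the remaining gates.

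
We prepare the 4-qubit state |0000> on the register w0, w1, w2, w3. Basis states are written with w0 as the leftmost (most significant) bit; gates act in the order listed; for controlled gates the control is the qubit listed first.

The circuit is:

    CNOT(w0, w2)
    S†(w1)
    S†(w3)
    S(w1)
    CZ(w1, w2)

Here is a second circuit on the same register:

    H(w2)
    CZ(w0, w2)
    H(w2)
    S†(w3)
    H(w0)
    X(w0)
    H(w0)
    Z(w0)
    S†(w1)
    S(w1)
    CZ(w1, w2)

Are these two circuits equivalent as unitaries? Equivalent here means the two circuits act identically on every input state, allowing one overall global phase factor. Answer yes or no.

Yes: on every input state the two circuits agree up to one overall phase factor.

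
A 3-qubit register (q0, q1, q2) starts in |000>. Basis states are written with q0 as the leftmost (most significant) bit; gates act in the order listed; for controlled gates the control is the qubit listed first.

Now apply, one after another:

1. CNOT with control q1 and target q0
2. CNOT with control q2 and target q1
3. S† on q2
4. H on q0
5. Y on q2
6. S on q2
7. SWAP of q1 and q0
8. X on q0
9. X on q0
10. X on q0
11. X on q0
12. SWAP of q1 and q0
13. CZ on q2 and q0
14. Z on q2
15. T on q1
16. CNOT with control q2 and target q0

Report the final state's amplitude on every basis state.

The final amplitudes are -sqrt(2)/2 on |001>, sqrt(2)/2 on |101>, and 0 on every other basis state. Key observation: steps 7-12 multiply out to the identity, so the circuit reduces to the remaining gates.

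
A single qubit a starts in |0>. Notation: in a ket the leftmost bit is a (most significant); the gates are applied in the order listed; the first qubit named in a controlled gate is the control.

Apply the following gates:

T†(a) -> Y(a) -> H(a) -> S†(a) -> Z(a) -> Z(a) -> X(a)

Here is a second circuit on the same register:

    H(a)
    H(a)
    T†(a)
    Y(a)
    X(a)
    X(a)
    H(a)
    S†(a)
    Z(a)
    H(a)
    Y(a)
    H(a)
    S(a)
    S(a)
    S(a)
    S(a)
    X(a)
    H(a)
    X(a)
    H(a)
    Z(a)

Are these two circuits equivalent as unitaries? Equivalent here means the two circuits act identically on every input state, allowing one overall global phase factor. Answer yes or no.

No — the two circuits implement different unitaries, even allowing a global phase.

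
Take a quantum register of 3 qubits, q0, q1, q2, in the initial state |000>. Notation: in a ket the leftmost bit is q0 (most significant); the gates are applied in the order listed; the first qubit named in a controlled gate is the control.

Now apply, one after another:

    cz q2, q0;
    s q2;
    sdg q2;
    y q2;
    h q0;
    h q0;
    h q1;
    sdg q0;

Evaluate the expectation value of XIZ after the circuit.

In the final state, XIZ has expectation 0.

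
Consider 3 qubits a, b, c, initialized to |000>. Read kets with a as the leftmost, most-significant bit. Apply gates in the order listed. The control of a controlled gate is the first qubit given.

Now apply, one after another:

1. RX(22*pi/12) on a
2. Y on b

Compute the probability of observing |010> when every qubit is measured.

Outcome |010> occurs with probability sqrt(3)/4 + 1/2.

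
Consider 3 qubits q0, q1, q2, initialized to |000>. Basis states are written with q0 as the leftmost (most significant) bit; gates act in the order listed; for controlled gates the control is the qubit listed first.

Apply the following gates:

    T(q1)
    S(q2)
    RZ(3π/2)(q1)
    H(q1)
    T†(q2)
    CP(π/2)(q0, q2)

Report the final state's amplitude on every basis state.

The resulting statevector has amplitude -sqrt(2)*exp(I*pi/4)/2 on |000>, -sqrt(2)*exp(I*pi/4)/2 on |010>, and 0 on every other basis state.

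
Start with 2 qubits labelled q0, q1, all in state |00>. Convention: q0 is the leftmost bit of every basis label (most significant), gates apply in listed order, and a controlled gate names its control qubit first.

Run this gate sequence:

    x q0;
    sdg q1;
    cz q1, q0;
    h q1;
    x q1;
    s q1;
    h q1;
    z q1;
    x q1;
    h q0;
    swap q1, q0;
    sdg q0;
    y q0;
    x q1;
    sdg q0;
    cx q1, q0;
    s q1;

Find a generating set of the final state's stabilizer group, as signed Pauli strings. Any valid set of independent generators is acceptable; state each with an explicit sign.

The final state is stabilized by the group generated by -YZ, -ZX; other independent generating sets are equally valid.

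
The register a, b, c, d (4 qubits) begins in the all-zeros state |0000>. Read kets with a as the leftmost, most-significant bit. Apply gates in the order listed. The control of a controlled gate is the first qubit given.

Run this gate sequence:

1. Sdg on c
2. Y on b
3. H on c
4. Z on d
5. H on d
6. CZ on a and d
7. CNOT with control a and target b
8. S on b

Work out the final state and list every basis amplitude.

The final amplitudes are -1/2 on |0100>, -1/2 on |0101>, -1/2 on |0110>, -1/2 on |0111>, and 0 on every other basis state.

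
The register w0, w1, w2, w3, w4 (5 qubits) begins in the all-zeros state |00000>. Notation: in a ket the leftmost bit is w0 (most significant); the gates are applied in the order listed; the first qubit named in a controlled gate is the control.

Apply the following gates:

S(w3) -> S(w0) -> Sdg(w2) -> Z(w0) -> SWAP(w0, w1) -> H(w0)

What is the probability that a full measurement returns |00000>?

A full measurement returns |00000> with probability 1/2.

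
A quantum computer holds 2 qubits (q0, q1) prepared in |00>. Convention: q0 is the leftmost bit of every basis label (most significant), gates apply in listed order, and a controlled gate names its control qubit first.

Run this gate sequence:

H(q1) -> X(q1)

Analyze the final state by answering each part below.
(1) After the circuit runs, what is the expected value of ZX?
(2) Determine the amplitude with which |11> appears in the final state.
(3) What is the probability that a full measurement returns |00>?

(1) The observable ZX averages to 1.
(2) The final state's coefficient on |11> equals 0.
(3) A full measurement returns |00> with probability 1/2.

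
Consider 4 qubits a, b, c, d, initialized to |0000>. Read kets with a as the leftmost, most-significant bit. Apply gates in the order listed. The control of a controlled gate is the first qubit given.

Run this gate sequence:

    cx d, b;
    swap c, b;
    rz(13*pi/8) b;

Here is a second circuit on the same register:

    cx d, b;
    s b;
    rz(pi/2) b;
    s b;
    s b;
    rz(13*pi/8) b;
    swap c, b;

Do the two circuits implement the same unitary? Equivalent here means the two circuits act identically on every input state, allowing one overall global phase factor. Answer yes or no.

No — the two circuits implement different unitaries, even allowing a global phase.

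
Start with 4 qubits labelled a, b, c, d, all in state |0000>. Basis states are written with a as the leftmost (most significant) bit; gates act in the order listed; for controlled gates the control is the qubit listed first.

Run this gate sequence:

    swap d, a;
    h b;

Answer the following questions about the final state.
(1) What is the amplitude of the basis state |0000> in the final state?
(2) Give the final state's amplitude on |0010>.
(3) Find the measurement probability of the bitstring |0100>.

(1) The final state's coefficient on |0000> equals sqrt(2)/2.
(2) The amplitude on |0010> is 0.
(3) A full measurement returns |0100> with probability 1/2.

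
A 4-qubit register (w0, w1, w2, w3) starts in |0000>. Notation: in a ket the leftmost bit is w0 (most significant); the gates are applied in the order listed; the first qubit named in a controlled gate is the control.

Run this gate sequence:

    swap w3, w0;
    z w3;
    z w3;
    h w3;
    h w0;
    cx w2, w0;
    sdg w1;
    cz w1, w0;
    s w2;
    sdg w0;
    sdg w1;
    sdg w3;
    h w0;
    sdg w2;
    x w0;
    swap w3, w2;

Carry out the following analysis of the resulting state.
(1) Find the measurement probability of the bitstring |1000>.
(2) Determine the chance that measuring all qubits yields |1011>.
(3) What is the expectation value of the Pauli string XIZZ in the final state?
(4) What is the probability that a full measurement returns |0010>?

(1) The probability of measuring |1000> is 1/4.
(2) A full measurement returns |1011> with probability 0.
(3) The observable XIZZ averages to 0.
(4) The probability of measuring |0010> is 1/4.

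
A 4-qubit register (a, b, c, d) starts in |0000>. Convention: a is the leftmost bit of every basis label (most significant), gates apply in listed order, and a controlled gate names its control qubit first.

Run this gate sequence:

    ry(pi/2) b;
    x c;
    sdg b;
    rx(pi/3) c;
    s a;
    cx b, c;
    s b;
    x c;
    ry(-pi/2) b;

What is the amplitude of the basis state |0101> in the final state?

The final state's coefficient on |0101> equals 0.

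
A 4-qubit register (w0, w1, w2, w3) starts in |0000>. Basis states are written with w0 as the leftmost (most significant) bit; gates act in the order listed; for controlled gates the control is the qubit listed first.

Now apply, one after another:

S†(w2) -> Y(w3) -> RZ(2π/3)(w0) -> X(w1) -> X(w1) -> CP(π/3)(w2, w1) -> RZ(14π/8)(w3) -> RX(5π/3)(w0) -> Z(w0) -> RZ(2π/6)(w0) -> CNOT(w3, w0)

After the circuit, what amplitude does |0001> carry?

|0001> carries amplitude -exp(17*I*pi/24)/2 in the final state.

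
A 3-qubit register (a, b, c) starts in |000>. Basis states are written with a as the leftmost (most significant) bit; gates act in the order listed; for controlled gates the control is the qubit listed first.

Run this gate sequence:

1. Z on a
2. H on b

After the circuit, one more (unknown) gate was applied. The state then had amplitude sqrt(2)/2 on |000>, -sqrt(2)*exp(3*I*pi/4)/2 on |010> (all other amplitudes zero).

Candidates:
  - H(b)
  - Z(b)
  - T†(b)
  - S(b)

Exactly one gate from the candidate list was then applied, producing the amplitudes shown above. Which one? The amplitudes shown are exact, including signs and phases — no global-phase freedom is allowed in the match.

It was T†(b) that produced the state shown.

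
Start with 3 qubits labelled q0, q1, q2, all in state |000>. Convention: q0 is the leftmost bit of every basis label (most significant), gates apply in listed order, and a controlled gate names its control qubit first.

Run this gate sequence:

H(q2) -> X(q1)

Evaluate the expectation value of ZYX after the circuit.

The expectation value of ZYX is 0.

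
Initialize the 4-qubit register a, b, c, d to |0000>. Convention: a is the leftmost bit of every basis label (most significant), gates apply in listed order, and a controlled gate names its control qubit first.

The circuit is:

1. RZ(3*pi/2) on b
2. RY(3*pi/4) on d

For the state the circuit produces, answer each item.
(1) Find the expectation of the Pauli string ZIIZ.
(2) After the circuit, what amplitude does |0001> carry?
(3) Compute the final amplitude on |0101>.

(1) The observable ZIIZ averages to -sqrt(2)/2.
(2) The final state's coefficient on |0001> equals -sqrt(sqrt(2) + 2)*exp(I*pi/4)/2.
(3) |0101> carries amplitude 0 in the final state.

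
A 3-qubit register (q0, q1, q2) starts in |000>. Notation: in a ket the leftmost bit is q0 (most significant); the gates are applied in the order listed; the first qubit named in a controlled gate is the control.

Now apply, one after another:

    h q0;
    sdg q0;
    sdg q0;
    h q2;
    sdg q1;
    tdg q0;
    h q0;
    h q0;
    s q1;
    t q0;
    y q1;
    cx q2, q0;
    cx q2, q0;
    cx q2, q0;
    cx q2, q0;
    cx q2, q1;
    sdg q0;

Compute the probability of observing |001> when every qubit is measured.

Outcome |001> occurs with probability 1/4. Key observation: gates 12-15 undo each other exactly, leaving only the rest of the circuit to track.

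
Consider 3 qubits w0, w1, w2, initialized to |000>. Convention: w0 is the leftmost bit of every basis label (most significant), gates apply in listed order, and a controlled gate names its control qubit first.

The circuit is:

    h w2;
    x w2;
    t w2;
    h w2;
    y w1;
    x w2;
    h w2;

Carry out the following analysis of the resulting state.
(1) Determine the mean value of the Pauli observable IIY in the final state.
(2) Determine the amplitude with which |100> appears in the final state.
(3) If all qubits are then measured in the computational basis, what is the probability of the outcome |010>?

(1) In the final state, IIY has expectation -sqrt(2)/2.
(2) |100> carries amplitude 0 in the final state.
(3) Outcome |010> occurs with probability 1/2.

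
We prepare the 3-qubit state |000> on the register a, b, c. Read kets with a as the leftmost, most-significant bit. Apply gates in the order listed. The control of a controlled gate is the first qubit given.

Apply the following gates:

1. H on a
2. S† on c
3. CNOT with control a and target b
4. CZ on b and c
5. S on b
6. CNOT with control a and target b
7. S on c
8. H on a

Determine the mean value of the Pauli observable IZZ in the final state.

The observable IZZ averages to 1.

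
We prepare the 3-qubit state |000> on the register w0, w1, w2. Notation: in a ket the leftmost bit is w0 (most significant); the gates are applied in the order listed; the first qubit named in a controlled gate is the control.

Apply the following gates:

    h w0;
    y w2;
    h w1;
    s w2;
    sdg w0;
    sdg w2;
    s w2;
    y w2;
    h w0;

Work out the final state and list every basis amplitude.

The resulting statevector has amplitude sqrt(2)*(1 + I)/4 on |000>, 0 on |001>, sqrt(2)*(1 + I)/4 on |010>, 0 on |011>, sqrt(2)*(-1 + I)/4 on |100>, 0 on |101>, sqrt(2)*(-1 + I)/4 on |110>, 0 on |111>.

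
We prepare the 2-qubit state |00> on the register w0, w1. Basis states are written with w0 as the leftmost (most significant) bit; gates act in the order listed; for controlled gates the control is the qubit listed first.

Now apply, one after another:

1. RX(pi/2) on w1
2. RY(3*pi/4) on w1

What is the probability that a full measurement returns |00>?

The probability of measuring |00> is 1/2.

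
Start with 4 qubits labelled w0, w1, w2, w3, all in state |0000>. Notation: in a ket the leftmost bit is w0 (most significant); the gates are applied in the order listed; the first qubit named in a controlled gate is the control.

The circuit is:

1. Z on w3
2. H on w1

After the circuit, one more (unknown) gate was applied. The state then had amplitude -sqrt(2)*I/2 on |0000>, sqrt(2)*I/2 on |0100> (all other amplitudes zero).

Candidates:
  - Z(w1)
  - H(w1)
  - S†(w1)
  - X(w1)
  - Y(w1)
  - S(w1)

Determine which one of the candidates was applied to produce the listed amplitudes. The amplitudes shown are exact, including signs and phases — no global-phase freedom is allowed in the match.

The unique candidate consistent with the amplitudes is Y(w1).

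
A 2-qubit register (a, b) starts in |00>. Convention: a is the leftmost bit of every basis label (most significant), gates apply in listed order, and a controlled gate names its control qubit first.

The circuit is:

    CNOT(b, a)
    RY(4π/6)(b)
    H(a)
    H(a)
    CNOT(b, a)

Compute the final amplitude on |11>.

|11> carries amplitude sqrt(3)/2 in the final state.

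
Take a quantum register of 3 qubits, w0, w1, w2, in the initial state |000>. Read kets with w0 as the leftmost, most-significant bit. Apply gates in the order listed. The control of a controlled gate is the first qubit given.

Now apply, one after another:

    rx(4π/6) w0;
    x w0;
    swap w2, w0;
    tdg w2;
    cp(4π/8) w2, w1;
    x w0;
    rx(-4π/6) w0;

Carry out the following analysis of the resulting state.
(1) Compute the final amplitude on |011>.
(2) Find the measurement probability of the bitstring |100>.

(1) The final state's coefficient on |011> equals 0.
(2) Outcome |100> occurs with probability 3/16.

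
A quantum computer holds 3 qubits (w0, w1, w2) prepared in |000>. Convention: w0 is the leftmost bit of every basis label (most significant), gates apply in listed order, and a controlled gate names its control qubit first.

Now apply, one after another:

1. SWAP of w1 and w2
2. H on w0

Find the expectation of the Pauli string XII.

In the final state, XII has expectation 1.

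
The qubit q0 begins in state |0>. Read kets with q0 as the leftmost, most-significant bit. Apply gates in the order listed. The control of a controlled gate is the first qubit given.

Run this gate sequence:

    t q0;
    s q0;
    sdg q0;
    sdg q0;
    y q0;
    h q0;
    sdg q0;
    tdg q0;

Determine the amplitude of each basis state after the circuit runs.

The resulting statevector has amplitude sqrt(2)*I/2 on |0>, sqrt(2)*exp(3*I*pi/4)/2 on |1>.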